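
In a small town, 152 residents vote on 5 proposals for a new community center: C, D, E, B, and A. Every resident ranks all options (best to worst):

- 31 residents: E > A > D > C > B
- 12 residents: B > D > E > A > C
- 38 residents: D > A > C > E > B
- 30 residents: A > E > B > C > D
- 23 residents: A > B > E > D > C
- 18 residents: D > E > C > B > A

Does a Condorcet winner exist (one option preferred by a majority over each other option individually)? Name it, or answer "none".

A vs C: 134–18 for A.
A vs D: 84–68 for A.
A vs E: 91–61 for A.
A vs B: 122–30 for A.
A beats every other option head-to-head.

A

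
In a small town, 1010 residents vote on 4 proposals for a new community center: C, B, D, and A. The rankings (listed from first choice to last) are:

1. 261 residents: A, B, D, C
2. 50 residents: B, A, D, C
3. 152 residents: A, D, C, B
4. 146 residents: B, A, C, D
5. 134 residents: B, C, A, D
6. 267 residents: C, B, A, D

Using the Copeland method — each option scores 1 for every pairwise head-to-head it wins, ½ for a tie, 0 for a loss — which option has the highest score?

C: beats D; loses to B and A → score 1.
B: beats C, D, and A → score 3.
D: loses to C, B, and A → score 0.
A: beats C and D; loses to B → score 2.
B has the best pairwise record.

B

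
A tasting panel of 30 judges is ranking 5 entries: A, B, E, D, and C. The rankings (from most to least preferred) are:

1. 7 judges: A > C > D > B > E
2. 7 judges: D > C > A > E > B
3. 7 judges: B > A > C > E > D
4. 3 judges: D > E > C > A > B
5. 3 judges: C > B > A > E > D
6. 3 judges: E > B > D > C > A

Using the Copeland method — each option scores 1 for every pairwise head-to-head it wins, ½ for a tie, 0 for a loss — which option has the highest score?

A: beats B, E, and D; loses to C → score 3.
B: beats E; loses to A, D, and C → score 1.
E: loses to A, B, D, and C → score 0.
D: beats B and E; loses to A and C → score 2.
C: beats A, B, E, and D → score 4.
C has the best pairwise record.

C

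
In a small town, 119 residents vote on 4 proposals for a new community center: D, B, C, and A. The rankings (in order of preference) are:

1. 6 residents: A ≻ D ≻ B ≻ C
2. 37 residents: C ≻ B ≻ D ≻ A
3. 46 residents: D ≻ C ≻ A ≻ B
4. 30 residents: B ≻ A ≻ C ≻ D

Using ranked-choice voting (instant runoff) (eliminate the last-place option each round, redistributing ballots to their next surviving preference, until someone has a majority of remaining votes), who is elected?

Round 1: D 46, B 30, C 37, A 6. Eliminate A.
Round 2: D 52, B 30, C 37. Eliminate B.
Round 3: D 52, C 67. C has a majority.

C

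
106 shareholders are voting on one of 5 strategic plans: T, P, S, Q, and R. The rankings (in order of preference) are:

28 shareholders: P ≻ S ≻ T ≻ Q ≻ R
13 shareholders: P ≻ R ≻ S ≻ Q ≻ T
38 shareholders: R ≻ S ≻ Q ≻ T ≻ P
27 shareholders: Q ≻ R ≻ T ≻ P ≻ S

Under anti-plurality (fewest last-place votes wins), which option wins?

Last-place votes: T 13, P 38, S 27, Q 0, R 28.
Q is ranked last by the fewest voters, so Q wins.

Q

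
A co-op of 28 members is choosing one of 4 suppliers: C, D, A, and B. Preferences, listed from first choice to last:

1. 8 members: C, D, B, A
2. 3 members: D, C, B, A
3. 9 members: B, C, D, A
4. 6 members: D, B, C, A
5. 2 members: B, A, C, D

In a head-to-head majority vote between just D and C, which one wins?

Voters preferring D to C: 9; preferring C to D: 19.
C wins the head-to-head.

C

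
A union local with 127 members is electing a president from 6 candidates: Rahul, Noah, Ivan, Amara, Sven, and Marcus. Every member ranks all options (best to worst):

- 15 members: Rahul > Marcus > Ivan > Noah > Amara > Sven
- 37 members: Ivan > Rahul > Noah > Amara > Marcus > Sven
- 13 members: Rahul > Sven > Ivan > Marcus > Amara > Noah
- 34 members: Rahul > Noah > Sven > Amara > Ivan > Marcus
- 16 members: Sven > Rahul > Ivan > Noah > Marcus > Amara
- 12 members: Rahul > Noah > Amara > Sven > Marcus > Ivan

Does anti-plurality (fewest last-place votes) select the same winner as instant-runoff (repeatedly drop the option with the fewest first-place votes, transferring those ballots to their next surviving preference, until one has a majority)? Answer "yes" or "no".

Anti-plurality — last-place votes: Rahul 0, Noah 13, Ivan 12, Amara 16, Sven 52, Marcus 34. Winner: Rahul.
Instant-runoff — R1 Rahul 74, Noah 0, Ivan 37, Amara 0, Sven 16, Marcus 0 (Rahul winner). Winner: Rahul.
The two methods agree.

yes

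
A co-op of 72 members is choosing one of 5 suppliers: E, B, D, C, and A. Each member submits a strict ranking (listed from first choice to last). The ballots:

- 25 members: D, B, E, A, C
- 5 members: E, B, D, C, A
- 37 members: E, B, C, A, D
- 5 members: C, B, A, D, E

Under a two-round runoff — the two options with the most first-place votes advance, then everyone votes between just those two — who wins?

Round 1 first-place votes: E 42, B 0, D 25, C 5, A 0.
E and D advance.
Runoff: E is preferred to D by 42 voters; D by 30.
E wins the runoff.

E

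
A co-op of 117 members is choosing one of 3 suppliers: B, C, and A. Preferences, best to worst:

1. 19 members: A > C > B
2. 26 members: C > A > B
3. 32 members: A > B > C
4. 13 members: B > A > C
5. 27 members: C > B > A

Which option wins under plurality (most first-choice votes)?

C

First-place votes: B 13, C 53, A 51.
C has the most first-place votes.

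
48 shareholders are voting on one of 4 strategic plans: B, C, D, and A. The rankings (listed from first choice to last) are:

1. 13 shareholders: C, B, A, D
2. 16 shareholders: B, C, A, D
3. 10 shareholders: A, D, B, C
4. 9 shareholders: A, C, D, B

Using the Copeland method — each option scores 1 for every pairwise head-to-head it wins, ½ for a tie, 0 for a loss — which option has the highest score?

B: beats C, D, and A → score 3.
C: beats D and A; loses to B → score 2.
D: loses to B, C, and A → score 0.
A: beats D; loses to B and C → score 1.
B has the best pairwise record.

B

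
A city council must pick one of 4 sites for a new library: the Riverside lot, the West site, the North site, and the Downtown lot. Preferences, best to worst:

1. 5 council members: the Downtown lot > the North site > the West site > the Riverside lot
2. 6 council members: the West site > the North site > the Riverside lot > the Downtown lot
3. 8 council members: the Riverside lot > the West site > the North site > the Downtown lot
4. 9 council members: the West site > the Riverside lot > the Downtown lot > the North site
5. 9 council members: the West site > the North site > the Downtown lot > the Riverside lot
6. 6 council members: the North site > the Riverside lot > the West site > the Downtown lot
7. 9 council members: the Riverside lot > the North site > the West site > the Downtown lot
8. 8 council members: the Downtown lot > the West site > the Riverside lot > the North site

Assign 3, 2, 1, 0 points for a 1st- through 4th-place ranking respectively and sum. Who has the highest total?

the West site

the Riverside lot: 5·0 + 6·1 + 8·3 + 9·2 + 9·0 + 6·2 + 9·3 + 8·1 = 95
the West site: 5·1 + 6·3 + 8·2 + 9·3 + 9·3 + 6·1 + 9·1 + 8·2 = 124
the North site: 5·2 + 6·2 + 8·1 + 9·0 + 9·2 + 6·3 + 9·2 + 8·0 = 84
the Downtown lot: 5·3 + 6·0 + 8·0 + 9·1 + 9·1 + 6·0 + 9·0 + 8·3 = 57
the West site has the highest Borda score (124).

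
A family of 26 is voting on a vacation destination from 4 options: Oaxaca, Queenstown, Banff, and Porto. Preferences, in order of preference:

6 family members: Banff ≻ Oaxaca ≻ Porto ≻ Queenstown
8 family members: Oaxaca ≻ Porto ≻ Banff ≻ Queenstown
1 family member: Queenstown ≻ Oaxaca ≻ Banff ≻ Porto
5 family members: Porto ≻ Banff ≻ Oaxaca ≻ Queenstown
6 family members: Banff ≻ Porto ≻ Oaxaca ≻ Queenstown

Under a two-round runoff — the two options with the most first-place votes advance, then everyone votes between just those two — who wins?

Round 1 first-place votes: Oaxaca 8, Queenstown 1, Banff 12, Porto 5.
Banff and Oaxaca advance.
Runoff: Banff is preferred to Oaxaca by 17 voters; Oaxaca by 9.
Banff wins the runoff.

Banff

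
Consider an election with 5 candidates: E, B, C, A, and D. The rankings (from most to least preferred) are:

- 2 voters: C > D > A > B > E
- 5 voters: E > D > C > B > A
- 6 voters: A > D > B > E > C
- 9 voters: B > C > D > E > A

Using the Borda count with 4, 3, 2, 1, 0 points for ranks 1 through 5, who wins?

D

E: 2·0 + 5·4 + 6·1 + 9·1 = 35
B: 2·1 + 5·1 + 6·2 + 9·4 = 55
C: 2·4 + 5·2 + 6·0 + 9·3 = 45
A: 2·2 + 5·0 + 6·4 + 9·0 = 28
D: 2·3 + 5·3 + 6·3 + 9·2 = 57
D has the highest Borda score (57).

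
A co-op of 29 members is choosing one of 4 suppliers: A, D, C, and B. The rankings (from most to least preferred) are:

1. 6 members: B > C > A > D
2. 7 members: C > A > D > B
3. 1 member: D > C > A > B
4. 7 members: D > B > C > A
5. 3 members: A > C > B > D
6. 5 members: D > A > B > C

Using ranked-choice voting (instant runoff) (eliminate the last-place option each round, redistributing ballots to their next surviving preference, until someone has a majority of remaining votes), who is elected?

C

Round 1: A 3, D 13, C 7, B 6. Eliminate A.
Round 2: D 13, C 10, B 6. Eliminate B.
Round 3: D 13, C 16. C has a majority.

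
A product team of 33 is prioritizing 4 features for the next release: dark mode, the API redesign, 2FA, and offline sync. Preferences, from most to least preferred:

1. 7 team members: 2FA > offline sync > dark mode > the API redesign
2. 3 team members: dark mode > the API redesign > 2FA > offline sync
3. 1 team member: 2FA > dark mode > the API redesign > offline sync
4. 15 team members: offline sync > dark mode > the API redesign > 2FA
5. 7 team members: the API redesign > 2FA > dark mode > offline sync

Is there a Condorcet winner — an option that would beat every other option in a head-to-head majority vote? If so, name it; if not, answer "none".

none

Checking pairwise contests:
offline sync beats dark mode 22–11.
dark mode beats the API redesign 26–7.
dark mode beats 2FA 18–15.
2FA beats offline sync 18–15.
Every option loses at least one head-to-head, so there is no Condorcet winner.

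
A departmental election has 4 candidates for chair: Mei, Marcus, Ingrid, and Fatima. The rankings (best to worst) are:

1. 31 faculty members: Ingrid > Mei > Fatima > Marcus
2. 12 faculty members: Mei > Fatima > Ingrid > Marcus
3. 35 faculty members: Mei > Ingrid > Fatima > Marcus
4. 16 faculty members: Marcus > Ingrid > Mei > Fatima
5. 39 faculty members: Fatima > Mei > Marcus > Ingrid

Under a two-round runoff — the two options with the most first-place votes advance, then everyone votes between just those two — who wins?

Round 1 first-place votes: Mei 47, Marcus 16, Ingrid 31, Fatima 39.
Mei and Fatima advance.
Runoff: Mei is preferred to Fatima by 94 voters; Fatima by 39.
Mei wins the runoff.

Mei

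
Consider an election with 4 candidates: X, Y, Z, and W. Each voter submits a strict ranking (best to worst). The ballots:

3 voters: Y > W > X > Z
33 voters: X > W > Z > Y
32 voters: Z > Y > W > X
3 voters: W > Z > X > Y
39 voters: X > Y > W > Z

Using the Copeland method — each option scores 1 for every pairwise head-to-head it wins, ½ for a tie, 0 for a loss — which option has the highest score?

X

X: beats Y, Z, and W → score 3.
Y: beats W; loses to X and Z → score 1.
Z: beats Y; loses to X and W → score 1.
W: beats Z; loses to X and Y → score 1.
X has the best pairwise record.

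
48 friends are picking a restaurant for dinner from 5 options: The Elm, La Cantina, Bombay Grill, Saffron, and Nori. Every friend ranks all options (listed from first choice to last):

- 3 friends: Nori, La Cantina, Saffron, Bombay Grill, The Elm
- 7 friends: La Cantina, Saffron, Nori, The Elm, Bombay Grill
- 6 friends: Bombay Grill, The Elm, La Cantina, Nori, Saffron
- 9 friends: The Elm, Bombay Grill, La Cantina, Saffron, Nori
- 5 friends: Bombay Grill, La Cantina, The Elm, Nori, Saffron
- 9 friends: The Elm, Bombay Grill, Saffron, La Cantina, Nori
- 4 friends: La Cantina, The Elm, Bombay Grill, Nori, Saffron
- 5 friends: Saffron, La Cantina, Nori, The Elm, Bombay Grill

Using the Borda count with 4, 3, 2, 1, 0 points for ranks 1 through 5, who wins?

The Elm

The Elm: 3·0 + 7·1 + 6·3 + 9·4 + 5·2 + 9·4 + 4·3 + 5·1 = 124
La Cantina: 3·3 + 7·4 + 6·2 + 9·2 + 5·3 + 9·1 + 4·4 + 5·3 = 122
Bombay Grill: 3·1 + 7·0 + 6·4 + 9·3 + 5·4 + 9·3 + 4·2 + 5·0 = 109
Saffron: 3·2 + 7·3 + 6·0 + 9·1 + 5·0 + 9·2 + 4·0 + 5·4 = 74
Nori: 3·4 + 7·2 + 6·1 + 9·0 + 5·1 + 9·0 + 4·1 + 5·2 = 51
The Elm has the highest Borda score (124).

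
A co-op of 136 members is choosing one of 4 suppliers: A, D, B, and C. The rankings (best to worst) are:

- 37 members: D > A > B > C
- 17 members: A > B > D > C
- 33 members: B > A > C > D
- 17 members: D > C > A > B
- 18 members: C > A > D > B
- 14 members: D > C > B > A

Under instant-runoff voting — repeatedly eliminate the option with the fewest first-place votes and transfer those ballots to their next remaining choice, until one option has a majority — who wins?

Round 1: A 17, D 68, B 33, C 18. Eliminate A.
Round 2: D 68, B 50, C 18. Eliminate C.
Round 3: D 86, B 50. D has a majority.

D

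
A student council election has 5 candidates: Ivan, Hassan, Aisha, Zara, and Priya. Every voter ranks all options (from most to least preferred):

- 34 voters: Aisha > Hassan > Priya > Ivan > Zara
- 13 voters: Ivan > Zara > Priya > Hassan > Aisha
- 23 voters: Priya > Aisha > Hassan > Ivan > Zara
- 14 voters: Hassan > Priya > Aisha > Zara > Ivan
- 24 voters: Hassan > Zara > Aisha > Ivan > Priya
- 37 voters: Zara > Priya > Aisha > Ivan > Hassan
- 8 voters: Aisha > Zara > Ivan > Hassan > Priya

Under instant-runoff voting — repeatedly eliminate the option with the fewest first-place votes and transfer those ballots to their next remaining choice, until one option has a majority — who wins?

Aisha

Round 1: Ivan 13, Hassan 38, Aisha 42, Zara 37, Priya 23. Eliminate Ivan.
Round 2: Hassan 38, Aisha 42, Zara 50, Priya 23. Eliminate Priya.
Round 3: Hassan 38, Aisha 65, Zara 50. Eliminate Hassan.
Round 4: Aisha 79, Zara 74. Aisha has a majority.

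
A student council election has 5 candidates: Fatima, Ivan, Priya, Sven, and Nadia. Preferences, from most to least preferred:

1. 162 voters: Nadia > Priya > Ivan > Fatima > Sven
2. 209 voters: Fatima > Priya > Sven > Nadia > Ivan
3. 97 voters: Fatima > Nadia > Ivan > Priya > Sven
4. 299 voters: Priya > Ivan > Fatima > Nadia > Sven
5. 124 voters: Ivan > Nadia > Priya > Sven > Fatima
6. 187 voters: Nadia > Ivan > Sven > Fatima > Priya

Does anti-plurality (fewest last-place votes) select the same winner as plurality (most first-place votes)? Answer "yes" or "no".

yes

Anti-plurality — last-place votes: Fatima 124, Ivan 209, Priya 187, Sven 558, Nadia 0. Winner: Nadia.
Plurality — first-place votes: Fatima 306, Ivan 124, Priya 299, Sven 0, Nadia 349. Winner: Nadia.
The two methods agree.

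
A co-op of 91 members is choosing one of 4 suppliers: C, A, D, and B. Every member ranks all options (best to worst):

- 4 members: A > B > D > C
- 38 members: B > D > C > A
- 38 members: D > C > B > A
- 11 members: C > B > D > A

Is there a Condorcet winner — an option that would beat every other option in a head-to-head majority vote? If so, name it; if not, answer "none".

Checking pairwise contests:
D beats C 80–11.
C beats A 87–4.
B beats D 53–38.
C beats B 49–42.
Every option loses at least one head-to-head, so there is no Condorcet winner.

none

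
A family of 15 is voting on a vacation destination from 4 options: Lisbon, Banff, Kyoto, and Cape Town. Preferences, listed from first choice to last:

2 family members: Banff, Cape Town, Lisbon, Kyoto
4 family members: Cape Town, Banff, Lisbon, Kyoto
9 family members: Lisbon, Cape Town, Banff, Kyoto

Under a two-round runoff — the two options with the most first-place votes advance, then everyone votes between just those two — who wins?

Lisbon

Round 1 first-place votes: Lisbon 9, Banff 2, Kyoto 0, Cape Town 4.
Lisbon and Cape Town advance.
Runoff: Lisbon is preferred to Cape Town by 9 voters; Cape Town by 6.
Lisbon wins the runoff.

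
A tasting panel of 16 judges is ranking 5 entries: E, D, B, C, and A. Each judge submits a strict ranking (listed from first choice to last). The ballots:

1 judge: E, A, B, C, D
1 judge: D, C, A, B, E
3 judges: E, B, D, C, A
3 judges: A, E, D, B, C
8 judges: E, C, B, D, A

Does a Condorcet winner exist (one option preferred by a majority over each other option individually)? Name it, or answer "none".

E

E vs D: 15–1 for E.
E vs B: 15–1 for E.
E vs C: 15–1 for E.
E vs A: 12–4 for E.
E beats every other option head-to-head.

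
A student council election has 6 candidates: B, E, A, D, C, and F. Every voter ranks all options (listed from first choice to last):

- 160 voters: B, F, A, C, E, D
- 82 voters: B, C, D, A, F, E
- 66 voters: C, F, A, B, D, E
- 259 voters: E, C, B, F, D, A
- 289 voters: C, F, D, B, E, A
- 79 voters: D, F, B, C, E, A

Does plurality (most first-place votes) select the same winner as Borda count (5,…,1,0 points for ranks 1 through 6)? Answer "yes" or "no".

Plurality — first-place votes: B 242, E 259, A 0, D 79, C 355, F 0. Winner: C.
Borda — scores: B 2934, E 1823, A 842, D 1833, C 3617, F 2976. Winner: C.
The two methods agree.

yes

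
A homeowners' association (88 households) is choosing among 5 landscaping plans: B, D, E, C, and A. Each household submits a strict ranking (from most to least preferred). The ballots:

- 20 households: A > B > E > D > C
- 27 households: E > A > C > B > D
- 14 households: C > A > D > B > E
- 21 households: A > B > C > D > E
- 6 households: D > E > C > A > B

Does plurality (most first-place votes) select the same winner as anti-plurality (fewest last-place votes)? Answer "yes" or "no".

Plurality — first-place votes: B 0, D 6, E 27, C 14, A 41. Winner: A.
Anti-plurality — last-place votes: B 6, D 27, E 35, C 20, A 0. Winner: A.
The two methods agree.

yes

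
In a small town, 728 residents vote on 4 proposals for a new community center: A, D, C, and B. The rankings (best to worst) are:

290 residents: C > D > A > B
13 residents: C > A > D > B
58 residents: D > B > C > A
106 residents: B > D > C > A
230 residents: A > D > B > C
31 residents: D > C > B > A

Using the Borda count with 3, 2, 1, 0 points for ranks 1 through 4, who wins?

D

A: 290·1 + 13·2 + 58·0 + 106·0 + 230·3 + 31·0 = 1006
D: 290·2 + 13·1 + 58·3 + 106·2 + 230·2 + 31·3 = 1532
C: 290·3 + 13·3 + 58·1 + 106·1 + 230·0 + 31·2 = 1135
B: 290·0 + 13·0 + 58·2 + 106·3 + 230·1 + 31·1 = 695
D has the highest Borda score (1532).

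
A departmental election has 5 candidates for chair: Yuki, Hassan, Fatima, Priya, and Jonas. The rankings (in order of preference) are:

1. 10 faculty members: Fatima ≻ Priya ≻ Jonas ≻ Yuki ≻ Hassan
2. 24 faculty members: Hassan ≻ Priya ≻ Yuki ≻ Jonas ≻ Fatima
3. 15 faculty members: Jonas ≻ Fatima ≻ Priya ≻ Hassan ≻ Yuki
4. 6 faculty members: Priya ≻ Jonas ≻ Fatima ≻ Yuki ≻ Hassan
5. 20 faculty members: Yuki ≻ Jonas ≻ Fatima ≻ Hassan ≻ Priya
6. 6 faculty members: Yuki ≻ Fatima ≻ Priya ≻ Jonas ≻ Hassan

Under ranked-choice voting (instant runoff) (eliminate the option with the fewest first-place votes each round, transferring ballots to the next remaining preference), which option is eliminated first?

Round 1: Yuki 26, Hassan 24, Fatima 10, Priya 6, Jonas 15. Eliminate Priya.

Priya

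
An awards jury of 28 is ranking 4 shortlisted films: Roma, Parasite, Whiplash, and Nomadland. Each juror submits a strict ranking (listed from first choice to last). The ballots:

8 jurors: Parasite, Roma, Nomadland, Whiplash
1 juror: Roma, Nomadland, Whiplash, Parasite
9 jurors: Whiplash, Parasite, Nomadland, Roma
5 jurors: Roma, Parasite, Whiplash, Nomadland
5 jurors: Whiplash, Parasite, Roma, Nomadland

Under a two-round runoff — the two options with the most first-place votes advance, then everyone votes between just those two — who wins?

Round 1 first-place votes: Roma 6, Parasite 8, Whiplash 14, Nomadland 0.
Whiplash and Parasite advance.
Runoff: Whiplash is preferred to Parasite by 15 voters; Parasite by 13.
Whiplash wins the runoff.

Whiplash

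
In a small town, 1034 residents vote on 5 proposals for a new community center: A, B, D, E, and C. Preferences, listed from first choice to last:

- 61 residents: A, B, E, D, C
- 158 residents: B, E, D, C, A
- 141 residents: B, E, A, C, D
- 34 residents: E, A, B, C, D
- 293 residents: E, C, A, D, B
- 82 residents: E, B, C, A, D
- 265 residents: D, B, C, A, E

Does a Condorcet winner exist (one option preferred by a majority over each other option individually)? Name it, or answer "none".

Checking pairwise contests:
B beats A 646–388.
D beats B 558–476.
A beats D 611–423.
B beats E 625–409.
B beats C 741–293.
Every option loses at least one head-to-head, so there is no Condorcet winner.

none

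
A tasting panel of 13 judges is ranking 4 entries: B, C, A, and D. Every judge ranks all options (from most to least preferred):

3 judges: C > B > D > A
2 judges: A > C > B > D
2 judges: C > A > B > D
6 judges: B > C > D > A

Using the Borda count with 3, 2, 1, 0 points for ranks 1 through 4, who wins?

C

B: 3·2 + 2·1 + 2·1 + 6·3 = 28
C: 3·3 + 2·2 + 2·3 + 6·2 = 31
A: 3·0 + 2·3 + 2·2 + 6·0 = 10
D: 3·1 + 2·0 + 2·0 + 6·1 = 9
C has the highest Borda score (31).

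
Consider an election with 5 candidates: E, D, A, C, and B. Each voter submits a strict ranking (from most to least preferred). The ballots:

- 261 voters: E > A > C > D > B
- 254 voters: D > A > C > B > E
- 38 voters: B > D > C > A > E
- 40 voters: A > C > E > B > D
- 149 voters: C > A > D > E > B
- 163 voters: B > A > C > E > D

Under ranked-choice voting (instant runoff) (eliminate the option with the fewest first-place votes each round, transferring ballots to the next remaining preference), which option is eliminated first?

Round 1: E 261, D 254, A 40, C 149, B 201. Eliminate A.

A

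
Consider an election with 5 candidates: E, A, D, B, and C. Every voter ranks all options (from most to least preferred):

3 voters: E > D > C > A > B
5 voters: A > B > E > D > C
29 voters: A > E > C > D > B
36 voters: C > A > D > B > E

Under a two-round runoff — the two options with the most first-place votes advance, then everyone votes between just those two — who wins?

Round 1 first-place votes: E 3, A 34, D 0, B 0, C 36.
C and A advance.
Runoff: C is preferred to A by 39 voters; A by 34.
C wins the runoff.

C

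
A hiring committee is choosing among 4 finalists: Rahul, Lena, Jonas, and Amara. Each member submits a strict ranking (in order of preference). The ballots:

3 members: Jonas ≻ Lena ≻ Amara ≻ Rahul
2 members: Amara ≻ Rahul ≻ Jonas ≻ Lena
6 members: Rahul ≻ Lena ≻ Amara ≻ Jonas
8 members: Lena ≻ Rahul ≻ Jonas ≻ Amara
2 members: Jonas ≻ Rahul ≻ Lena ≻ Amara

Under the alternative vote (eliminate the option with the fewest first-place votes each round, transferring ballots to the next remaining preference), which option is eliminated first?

Amara

Round 1: Rahul 6, Lena 8, Jonas 5, Amara 2. Eliminate Amara.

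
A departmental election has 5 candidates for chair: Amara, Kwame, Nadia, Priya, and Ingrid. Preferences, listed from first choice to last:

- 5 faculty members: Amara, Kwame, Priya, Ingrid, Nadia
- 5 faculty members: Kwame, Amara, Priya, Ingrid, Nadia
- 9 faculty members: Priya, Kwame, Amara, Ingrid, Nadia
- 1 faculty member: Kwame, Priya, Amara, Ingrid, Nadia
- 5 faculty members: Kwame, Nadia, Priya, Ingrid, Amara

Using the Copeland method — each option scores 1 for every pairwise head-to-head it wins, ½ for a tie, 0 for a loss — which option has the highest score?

Kwame

Amara: beats Nadia and Ingrid; loses to Kwame and Priya → score 2.
Kwame: beats Amara, Nadia, Priya, and Ingrid → score 4.
Nadia: loses to Amara, Kwame, Priya, and Ingrid → score 0.
Priya: beats Amara, Nadia, and Ingrid; loses to Kwame → score 3.
Ingrid: beats Nadia; loses to Amara, Kwame, and Priya → score 1.
Kwame has the best pairwise record.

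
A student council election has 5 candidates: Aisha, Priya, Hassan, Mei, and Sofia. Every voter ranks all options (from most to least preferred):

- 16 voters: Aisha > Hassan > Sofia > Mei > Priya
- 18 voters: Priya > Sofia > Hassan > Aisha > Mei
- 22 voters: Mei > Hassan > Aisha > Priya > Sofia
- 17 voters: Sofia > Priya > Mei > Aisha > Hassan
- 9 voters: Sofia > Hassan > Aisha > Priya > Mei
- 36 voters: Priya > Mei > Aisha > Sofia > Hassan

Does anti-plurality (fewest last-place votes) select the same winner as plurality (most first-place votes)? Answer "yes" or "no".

Anti-plurality — last-place votes: Aisha 0, Priya 16, Hassan 53, Mei 27, Sofia 22. Winner: Aisha.
Plurality — first-place votes: Aisha 16, Priya 54, Hassan 0, Mei 22, Sofia 26. Winner: Priya.
The two methods disagree.

no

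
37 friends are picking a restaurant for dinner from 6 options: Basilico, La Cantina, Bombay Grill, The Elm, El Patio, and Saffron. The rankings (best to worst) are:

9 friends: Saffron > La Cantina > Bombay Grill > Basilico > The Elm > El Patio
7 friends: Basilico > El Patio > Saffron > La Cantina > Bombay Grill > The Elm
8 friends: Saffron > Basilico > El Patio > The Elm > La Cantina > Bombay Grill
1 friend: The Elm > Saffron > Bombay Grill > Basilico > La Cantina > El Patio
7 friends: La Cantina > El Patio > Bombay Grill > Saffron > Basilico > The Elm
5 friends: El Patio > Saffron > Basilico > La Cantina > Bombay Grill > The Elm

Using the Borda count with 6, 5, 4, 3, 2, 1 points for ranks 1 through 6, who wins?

Basilico: 9·3 + 7·6 + 8·5 + 1·3 + 7·2 + 5·4 = 146
La Cantina: 9·5 + 7·3 + 8·2 + 1·2 + 7·6 + 5·3 = 141
Bombay Grill: 9·4 + 7·2 + 8·1 + 1·4 + 7·4 + 5·2 = 100
The Elm: 9·2 + 7·1 + 8·3 + 1·6 + 7·1 + 5·1 = 67
El Patio: 9·1 + 7·5 + 8·4 + 1·1 + 7·5 + 5·6 = 142
Saffron: 9·6 + 7·4 + 8·6 + 1·5 + 7·3 + 5·5 = 181
Saffron has the highest Borda score (181).

Saffron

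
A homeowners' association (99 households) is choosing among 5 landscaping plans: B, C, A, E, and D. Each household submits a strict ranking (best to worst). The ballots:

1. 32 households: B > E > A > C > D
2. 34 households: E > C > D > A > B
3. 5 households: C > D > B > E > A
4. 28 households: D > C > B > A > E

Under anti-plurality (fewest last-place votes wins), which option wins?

Last-place votes: B 34, C 0, A 5, E 28, D 32.
C is ranked last by the fewest voters, so C wins.

C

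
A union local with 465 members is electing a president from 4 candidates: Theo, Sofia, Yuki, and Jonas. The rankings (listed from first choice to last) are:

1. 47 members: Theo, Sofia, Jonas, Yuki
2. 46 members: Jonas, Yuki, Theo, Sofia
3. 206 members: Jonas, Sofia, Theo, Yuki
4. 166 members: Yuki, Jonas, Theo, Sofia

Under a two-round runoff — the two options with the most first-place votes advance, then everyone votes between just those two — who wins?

Round 1 first-place votes: Theo 47, Sofia 0, Yuki 166, Jonas 252.
Jonas and Yuki advance.
Runoff: Jonas is preferred to Yuki by 299 voters; Yuki by 166.
Jonas wins the runoff.

Jonas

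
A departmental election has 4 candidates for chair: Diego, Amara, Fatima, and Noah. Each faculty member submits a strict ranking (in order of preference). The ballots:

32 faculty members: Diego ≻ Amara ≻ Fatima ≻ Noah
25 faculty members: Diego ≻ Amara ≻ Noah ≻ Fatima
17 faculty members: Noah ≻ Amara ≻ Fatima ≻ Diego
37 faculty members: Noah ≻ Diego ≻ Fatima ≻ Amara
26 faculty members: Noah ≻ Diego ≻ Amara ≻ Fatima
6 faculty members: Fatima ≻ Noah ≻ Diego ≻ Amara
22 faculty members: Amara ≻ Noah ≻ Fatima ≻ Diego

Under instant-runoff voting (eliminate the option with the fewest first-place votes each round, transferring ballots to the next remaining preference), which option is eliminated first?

Round 1: Diego 57, Amara 22, Fatima 6, Noah 80. Eliminate Fatima.

Fatima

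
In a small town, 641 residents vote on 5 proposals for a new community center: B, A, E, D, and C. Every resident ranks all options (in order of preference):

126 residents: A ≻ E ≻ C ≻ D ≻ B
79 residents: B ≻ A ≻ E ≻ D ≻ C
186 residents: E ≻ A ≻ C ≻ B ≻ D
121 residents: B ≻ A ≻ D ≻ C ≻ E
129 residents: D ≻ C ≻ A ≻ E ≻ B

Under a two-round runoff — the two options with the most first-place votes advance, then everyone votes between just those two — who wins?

E

Round 1 first-place votes: B 200, A 126, E 186, D 129, C 0.
B and E advance.
Runoff: B is preferred to E by 200 voters; E by 441.
E wins the runoff.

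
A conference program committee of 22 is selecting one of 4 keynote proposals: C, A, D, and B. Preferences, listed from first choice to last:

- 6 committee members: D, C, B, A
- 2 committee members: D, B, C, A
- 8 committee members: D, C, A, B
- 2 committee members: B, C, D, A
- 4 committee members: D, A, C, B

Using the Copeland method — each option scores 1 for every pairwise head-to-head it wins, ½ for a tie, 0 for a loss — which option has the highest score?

C: beats A and B; loses to D → score 2.
A: beats B; loses to C and D → score 1.
D: beats C, A, and B → score 3.
B: loses to C, A, and D → score 0.
D has the best pairwise record.

D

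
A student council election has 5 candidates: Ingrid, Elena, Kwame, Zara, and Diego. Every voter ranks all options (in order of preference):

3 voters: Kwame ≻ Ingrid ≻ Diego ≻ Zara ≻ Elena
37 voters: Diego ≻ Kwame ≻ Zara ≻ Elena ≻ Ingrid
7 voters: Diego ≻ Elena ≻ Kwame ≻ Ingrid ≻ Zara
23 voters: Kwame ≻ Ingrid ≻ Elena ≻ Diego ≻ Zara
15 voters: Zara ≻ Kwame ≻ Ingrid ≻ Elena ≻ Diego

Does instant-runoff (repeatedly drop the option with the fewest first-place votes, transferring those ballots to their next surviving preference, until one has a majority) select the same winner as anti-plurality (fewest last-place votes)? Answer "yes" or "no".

no

Instant-runoff — R1 Ingrid 0, Elena 0, Kwame 26, Zara 15, Diego 44 (Diego winner). Winner: Diego.
Anti-plurality — last-place votes: Ingrid 37, Elena 3, Kwame 0, Zara 30, Diego 15. Winner: Kwame.
The two methods disagree.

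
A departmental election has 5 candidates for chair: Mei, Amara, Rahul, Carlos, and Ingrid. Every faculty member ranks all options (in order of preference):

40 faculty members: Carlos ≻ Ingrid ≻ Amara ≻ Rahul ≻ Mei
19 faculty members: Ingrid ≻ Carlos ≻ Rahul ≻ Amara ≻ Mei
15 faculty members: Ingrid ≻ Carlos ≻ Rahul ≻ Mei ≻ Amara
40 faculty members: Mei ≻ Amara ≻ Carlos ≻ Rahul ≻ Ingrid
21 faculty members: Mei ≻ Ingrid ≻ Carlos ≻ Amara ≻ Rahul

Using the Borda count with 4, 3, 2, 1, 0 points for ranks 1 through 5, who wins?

Carlos

Mei: 40·0 + 19·0 + 15·1 + 40·4 + 21·4 = 259
Amara: 40·2 + 19·1 + 15·0 + 40·3 + 21·1 = 240
Rahul: 40·1 + 19·2 + 15·2 + 40·1 + 21·0 = 148
Carlos: 40·4 + 19·3 + 15·3 + 40·2 + 21·2 = 384
Ingrid: 40·3 + 19·4 + 15·4 + 40·0 + 21·3 = 319
Carlos has the highest Borda score (384).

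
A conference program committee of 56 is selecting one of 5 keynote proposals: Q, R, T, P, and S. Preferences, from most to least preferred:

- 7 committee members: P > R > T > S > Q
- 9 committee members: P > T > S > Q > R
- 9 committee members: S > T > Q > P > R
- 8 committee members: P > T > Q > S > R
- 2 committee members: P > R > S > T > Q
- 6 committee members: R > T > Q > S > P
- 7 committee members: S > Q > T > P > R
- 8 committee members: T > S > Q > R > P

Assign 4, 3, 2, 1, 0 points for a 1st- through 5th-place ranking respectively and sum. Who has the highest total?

Q: 7·0 + 9·1 + 9·2 + 8·2 + 2·0 + 6·2 + 7·3 + 8·2 = 92
R: 7·3 + 9·0 + 9·0 + 8·0 + 2·3 + 6·4 + 7·0 + 8·1 = 59
T: 7·2 + 9·3 + 9·3 + 8·3 + 2·1 + 6·3 + 7·2 + 8·4 = 158
P: 7·4 + 9·4 + 9·1 + 8·4 + 2·4 + 6·0 + 7·1 + 8·0 = 120
S: 7·1 + 9·2 + 9·4 + 8·1 + 2·2 + 6·1 + 7·4 + 8·3 = 131
T has the highest Borda score (158).

T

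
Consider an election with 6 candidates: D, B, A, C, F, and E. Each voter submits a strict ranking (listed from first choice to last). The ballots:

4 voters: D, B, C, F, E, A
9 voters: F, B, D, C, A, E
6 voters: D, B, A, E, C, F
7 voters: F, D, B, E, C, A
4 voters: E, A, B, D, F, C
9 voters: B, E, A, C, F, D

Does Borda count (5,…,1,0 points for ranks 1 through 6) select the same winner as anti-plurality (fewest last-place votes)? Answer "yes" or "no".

yes

Borda — scores: D 113, B 154, A 70, C 61, F 101, E 86. Winner: B.
Anti-plurality — last-place votes: D 9, B 0, A 11, C 4, F 6, E 9. Winner: B.
The two methods agree.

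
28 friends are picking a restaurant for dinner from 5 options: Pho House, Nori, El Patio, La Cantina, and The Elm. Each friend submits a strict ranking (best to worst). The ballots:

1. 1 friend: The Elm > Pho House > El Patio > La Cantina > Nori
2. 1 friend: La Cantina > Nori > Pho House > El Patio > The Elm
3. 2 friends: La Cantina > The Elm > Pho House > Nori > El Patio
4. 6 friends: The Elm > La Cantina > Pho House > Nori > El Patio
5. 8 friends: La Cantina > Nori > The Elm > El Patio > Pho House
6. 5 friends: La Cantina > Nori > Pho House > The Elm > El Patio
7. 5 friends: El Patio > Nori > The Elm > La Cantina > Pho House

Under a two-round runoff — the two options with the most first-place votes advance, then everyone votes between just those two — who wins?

Round 1 first-place votes: Pho House 0, Nori 0, El Patio 5, La Cantina 16, The Elm 7.
La Cantina and The Elm advance.
Runoff: La Cantina is preferred to The Elm by 16 voters; The Elm by 12.
La Cantina wins the runoff.

La Cantina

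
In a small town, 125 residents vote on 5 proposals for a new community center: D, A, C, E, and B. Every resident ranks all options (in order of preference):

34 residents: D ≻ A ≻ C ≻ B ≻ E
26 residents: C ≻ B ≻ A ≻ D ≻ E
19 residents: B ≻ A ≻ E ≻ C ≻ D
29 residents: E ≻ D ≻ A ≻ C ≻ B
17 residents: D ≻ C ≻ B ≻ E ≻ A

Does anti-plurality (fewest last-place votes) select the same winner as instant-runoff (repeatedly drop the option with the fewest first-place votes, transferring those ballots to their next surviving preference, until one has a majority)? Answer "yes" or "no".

no

Anti-plurality — last-place votes: D 19, A 17, C 0, E 60, B 29. Winner: C.
Instant-runoff — R1 D 51, A 0, C 26, E 29, B 19 (A out); R2 D 51, C 26, E 29, B 19 (B out); R3 D 51, C 26, E 48 (C out); R4 D 77, E 48 (D winner). Winner: D.
The two methods disagree.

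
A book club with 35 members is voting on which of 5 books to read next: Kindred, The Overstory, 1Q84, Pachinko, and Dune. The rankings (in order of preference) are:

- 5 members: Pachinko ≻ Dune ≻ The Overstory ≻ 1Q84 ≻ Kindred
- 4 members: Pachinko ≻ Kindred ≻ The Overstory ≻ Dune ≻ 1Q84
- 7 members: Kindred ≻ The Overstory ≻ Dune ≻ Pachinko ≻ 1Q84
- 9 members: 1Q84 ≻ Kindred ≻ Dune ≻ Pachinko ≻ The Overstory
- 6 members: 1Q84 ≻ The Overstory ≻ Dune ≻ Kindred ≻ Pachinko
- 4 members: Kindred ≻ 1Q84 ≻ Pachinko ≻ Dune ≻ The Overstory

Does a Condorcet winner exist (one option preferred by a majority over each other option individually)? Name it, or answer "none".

1Q84

1Q84 vs Kindred: 20–15 for 1Q84.
1Q84 vs The Overstory: 19–16 for 1Q84.
1Q84 vs Pachinko: 19–16 for 1Q84.
1Q84 vs Dune: 19–16 for 1Q84.
1Q84 beats every other option head-to-head.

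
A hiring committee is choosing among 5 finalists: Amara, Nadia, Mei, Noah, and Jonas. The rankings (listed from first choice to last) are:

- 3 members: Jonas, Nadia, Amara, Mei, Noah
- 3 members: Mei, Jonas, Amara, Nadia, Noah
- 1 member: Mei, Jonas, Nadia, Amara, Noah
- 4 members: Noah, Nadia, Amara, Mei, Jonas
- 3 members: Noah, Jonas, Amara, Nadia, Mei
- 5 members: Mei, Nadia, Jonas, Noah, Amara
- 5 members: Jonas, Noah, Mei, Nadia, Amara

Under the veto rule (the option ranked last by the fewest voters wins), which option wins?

Last-place votes: Amara 10, Nadia 0, Mei 3, Noah 7, Jonas 4.
Nadia is ranked last by the fewest voters, so Nadia wins.

Nadia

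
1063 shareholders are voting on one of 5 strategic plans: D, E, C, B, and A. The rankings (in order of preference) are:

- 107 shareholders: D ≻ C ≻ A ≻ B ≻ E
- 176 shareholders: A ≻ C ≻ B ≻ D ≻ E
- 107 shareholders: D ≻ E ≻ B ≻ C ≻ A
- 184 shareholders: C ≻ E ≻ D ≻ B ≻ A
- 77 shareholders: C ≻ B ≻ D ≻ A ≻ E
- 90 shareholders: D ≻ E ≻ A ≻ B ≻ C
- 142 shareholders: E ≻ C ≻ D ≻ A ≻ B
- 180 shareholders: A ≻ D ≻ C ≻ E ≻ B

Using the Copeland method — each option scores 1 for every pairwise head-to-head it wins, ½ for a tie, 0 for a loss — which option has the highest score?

C

D: beats E, B, and A; loses to C → score 3.
E: beats B; loses to D, C, and A → score 1.
C: beats D, E, B, and A → score 4.
B: loses to D, E, C, and A → score 0.
A: beats E and B; loses to D and C → score 2.
C has the best pairwise record.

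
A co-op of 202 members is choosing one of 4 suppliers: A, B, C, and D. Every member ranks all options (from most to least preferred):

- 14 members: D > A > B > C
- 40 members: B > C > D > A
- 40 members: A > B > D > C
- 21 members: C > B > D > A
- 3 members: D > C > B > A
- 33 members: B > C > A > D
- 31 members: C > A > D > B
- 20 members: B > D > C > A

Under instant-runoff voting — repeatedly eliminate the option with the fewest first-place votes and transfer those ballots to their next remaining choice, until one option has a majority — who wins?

Round 1: A 40, B 93, C 52, D 17. Eliminate D.
Round 2: A 54, B 93, C 55. Eliminate A.
Round 3: B 147, C 55. B has a majority.

B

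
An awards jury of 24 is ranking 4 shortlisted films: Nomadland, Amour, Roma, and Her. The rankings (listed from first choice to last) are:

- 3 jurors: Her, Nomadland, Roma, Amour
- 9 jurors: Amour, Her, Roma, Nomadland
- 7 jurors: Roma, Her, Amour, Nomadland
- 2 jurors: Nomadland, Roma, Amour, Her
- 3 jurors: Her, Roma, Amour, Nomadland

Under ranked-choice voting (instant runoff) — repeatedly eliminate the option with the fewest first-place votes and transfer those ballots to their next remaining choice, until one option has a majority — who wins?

Roma

Round 1: Nomadland 2, Amour 9, Roma 7, Her 6. Eliminate Nomadland.
Round 2: Amour 9, Roma 9, Her 6. Eliminate Her.
Round 3: Amour 9, Roma 15. Roma has a majority.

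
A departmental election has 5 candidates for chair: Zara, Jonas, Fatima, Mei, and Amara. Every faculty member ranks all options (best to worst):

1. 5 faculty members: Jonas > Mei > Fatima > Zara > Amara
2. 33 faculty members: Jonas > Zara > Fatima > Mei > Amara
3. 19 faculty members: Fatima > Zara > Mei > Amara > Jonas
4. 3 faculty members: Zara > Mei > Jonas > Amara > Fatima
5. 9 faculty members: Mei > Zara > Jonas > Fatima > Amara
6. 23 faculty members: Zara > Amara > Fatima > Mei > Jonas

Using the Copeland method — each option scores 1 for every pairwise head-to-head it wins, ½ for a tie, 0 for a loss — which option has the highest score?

Zara

Zara: beats Jonas, Fatima, Mei, and Amara → score 4.
Jonas: beats Fatima and Amara; loses to Zara and Mei → score 2.
Fatima: beats Mei and Amara; loses to Zara and Jonas → score 2.
Mei: beats Jonas and Amara; loses to Zara and Fatima → score 2.
Amara: loses to Zara, Jonas, Fatima, and Mei → score 0.
Zara has the best pairwise record.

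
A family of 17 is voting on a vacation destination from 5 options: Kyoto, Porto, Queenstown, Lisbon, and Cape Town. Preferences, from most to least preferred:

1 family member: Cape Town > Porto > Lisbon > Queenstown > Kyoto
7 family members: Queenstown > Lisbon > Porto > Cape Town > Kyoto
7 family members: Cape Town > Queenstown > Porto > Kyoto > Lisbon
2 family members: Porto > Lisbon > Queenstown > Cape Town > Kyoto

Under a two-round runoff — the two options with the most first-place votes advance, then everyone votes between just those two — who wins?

Queenstown

Round 1 first-place votes: Kyoto 0, Porto 2, Queenstown 7, Lisbon 0, Cape Town 8.
Cape Town and Queenstown advance.
Runoff: Cape Town is preferred to Queenstown by 8 voters; Queenstown by 9.
Queenstown wins the runoff.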